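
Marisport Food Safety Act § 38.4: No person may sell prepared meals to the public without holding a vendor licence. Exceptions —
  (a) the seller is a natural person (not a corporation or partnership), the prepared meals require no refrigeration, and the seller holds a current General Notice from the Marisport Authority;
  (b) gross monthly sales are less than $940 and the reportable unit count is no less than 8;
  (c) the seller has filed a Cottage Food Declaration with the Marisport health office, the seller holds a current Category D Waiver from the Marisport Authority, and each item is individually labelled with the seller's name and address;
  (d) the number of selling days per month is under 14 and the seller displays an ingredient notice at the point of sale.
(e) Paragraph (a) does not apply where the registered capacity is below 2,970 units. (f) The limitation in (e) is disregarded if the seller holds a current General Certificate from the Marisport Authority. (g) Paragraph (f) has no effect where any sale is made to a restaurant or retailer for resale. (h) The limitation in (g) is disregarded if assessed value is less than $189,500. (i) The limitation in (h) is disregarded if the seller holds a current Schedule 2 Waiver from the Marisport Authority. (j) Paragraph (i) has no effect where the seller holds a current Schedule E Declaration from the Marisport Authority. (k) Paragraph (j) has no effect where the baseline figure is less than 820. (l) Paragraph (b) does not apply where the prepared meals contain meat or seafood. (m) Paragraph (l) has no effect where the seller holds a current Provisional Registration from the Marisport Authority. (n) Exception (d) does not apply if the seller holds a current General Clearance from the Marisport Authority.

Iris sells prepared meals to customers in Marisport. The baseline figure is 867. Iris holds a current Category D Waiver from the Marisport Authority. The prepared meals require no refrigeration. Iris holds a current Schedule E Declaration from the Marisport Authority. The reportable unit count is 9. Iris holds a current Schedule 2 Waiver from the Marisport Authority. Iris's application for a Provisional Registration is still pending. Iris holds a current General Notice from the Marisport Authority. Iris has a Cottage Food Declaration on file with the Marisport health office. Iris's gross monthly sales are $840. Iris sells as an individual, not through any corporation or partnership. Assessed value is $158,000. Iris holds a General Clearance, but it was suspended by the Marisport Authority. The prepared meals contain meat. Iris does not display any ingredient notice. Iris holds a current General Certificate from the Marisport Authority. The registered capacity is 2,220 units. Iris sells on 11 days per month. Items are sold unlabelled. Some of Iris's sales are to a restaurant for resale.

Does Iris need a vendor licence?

Exception (a)'s conditions are all satisfied: the seller is a natural person; the prepared meals are shelf-stable; a current General Notice is held. Applying paragraphs (e)–(k): (e) applies (the registered capacity is 2,220 units, below the 2,970 units limit), but is overridden by (f): (f) operates against (e): a current General Certificate is held. (g) operates (some sales are to a restaurant for resale), but yields to (h): (h) operates against (g): assessed value is $158,000, less than the $189,500 limit. (i) would limit (h) — a current Schedule 2 Waiver is held — but (j) sets (i) aside: (j) applies — a current Schedule E Declaration is held. (k), which would lift (j), is not engaged — the baseline figure is 867, not less than 820. (a) remains available.
Exception (b): gross monthly sales are $840, less than the $940 limit; the reportable unit count is 9, meeting the 8 threshold — every condition holds. However, paragraphs (l)–(m) must be considered: (l) applies — the prepared meals contain meat. (m) does not operate here (there is no Provisional Registration in force), so (l) stands. (b) is therefore removed.
Exception (c) does not apply: items are sold unlabelled.
Exception (d) requires that the seller displays an ingredient notice at the point of sale; but no ingredient notice is displayed, so (d) is unavailable.

No — exception (a) applies; Iris is not required to hold a vendor licence.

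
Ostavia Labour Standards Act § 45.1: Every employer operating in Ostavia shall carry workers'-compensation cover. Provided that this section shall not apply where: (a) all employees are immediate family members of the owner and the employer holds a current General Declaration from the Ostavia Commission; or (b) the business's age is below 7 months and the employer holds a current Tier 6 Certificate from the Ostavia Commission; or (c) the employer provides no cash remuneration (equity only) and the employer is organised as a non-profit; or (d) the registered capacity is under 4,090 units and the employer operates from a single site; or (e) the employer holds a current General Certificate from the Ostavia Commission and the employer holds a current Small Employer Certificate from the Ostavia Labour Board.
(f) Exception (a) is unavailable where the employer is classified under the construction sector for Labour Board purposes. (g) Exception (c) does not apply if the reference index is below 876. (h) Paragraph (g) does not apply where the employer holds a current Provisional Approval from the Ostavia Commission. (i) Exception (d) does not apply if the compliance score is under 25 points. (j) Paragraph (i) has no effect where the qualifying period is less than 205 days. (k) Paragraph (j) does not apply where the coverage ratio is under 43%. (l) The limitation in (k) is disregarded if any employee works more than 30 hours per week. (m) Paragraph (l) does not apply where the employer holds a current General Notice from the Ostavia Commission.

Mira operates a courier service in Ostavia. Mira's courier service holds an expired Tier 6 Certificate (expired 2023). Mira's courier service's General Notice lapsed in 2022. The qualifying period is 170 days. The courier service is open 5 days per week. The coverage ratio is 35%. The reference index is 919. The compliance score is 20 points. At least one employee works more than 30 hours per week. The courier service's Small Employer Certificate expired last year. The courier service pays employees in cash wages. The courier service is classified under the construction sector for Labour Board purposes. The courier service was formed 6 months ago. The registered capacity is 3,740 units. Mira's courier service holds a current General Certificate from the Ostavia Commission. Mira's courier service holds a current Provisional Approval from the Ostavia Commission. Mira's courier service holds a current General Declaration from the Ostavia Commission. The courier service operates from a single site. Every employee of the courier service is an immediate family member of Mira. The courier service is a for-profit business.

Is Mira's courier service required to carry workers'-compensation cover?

Exception (a) is satisfied on its face — every employee is an immediate family member; a current General Declaration is held. Turning to paragraph (f): (f) applies — the courier service is classified under the construction sector. (a) is therefore removed.
Exception (b) fails — there is no Tier 6 Certificate in force.
Exception (c) fails — employees are paid cash wages.
All of (d)'s requirements are met (the registered capacity is 3,740 units, under the 4,090 units limit; the employer operates from a single site). Applying paragraphs (i)–(m): (i) operates (the compliance score is 20 points, under the 25 points limit), but yields to (j): (j) operates — the qualifying period is 170 days, less than the 205 days limit. (k) is engaged (the coverage ratio is 35%, under the 43% limit), but is itself disapplied by (l): (l) operates against (k): at least one employee exceeds 30 hours/week. (m) is not engaged (the General Notice is not current), so (l) stands. So (d) applies.
Exception (e) requires that the employer holds a current Small Employer Certificate from the Ostavia Labour Board; but the Small Employer Certificate has expired, so (e) is unavailable.

No — exception (d) applies; Mira's courier service is not required to carry workers'-compensation cover.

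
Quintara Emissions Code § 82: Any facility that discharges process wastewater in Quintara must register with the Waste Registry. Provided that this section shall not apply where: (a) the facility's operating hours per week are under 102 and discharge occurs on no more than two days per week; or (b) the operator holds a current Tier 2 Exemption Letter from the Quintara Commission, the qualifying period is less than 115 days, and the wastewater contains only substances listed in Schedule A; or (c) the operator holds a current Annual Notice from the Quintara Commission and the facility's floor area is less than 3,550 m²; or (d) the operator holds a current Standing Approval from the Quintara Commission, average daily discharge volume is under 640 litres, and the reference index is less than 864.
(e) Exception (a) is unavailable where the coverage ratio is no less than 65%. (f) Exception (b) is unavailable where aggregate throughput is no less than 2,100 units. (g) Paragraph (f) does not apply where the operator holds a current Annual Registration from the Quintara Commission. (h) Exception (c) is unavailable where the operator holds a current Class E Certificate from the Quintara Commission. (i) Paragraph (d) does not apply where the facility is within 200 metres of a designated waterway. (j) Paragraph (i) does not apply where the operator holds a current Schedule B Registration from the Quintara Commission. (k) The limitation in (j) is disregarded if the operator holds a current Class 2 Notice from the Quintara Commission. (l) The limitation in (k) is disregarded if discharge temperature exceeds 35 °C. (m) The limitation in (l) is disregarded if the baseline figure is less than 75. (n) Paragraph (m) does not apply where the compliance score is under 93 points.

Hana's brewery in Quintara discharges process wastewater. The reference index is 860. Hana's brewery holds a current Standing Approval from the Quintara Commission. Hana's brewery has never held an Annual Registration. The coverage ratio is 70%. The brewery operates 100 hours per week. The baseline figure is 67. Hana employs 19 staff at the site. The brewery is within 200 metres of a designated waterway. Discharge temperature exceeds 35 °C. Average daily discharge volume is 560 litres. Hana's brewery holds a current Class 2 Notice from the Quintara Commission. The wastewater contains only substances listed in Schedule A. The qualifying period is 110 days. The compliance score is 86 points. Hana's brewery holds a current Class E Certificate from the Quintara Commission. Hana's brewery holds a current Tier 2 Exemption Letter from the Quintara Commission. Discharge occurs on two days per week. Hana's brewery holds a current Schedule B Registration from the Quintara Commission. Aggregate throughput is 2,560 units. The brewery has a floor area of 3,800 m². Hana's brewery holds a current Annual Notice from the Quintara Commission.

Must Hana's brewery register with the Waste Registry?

No — exception (d) applies; Hana's brewery is not required to register with the Waste Registry.

Exception (a) is satisfied on its face — the facility's operating hours per week are 100, under the 102 limit; discharge occurs on no more than two days per week. Turning to paragraph (e): (e) operates against (a): the coverage ratio is 70%, meeting the 65% threshold. (a) is therefore removed.
Exception (b) is satisfied on its face — a current Tier 2 Exemption Letter is held; the qualifying period is 110 days, less than the 115 days limit; the wastewater is Schedule-A-only. But: (f) operates against (b): aggregate throughput is 2,560 units, meeting the 2,100 units threshold. (g) is inapplicable (no current Annual Registration is held), so (f) stands. (b) is therefore removed.
Exception (c) requires that the facility's floor area is less than 3,550 m²; but the facility's floor area is 3,800 m², not less than 3,550 m², so (c) is unavailable.
Exception (d)'s conditions are all satisfied: a current Standing Approval is held; average daily discharge volume is 560 litres, under the 640 litres limit; the reference index is 860, less than the 864 limit. Considering the limiting provisions: (i) applies (the brewery is within 200 m of a designated waterway), but is displaced by (j): (j) operates against (i): a current Schedule B Registration is held. (k) would limit (j) — a current Class 2 Notice is held — but (l) sets (k) aside: (l) applies — discharge temperature exceeds 35 °C. (m) operates (the baseline figure is 67, less than the 75 limit), but yields to (n): (n) is triggered — the compliance score is 86 points, under the 93 points limit. Exception (d) stands.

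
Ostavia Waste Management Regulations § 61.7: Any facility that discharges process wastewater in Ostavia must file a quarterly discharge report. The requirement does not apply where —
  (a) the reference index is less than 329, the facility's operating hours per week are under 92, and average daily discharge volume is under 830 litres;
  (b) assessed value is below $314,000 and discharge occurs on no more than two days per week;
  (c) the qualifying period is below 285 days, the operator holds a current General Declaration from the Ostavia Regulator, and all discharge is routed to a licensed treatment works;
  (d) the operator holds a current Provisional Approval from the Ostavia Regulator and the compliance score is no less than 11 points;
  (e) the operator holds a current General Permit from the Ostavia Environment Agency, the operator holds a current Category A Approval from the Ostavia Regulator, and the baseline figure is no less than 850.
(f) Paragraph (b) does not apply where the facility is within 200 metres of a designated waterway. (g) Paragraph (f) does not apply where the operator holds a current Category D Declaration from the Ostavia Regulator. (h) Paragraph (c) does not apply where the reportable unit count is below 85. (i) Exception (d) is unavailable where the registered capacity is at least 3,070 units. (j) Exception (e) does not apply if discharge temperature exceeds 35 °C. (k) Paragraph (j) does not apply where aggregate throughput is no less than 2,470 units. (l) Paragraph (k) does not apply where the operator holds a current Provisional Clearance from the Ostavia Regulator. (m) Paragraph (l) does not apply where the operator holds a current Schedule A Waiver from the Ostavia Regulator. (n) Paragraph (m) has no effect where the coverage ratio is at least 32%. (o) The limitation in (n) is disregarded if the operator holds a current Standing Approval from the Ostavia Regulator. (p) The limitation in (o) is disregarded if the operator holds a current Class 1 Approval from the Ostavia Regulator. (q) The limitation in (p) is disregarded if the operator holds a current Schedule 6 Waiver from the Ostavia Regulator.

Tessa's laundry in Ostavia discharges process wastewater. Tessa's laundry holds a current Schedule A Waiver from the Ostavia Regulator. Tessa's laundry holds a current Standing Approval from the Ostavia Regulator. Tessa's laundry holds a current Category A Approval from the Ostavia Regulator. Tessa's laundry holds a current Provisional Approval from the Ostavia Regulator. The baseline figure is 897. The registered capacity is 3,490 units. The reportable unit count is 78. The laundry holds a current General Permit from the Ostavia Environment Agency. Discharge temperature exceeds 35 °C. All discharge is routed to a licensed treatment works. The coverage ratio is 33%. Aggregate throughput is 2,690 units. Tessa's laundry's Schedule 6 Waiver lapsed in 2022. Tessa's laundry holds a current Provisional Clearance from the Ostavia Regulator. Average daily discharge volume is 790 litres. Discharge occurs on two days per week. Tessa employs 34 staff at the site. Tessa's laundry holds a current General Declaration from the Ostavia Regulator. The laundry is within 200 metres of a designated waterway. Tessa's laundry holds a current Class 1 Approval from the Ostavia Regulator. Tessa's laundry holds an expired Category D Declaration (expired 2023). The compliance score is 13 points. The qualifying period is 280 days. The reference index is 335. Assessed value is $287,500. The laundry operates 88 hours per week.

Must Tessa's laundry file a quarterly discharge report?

Yes — Tessa's laundry must file a quarterly discharge report.

Exception (a) does not apply: the reference index is 335, not less than 329.
Exception (b) is satisfied on its face — assessed value is $287,500, below the $314,000 limit; discharge occurs on no more than two days per week. However, paragraphs (f)–(g) must be considered: (f) applies — the laundry is within 200 m of a designated waterway. (g), which would lift (f), does not operate here — there is no Category D Declaration in force. Exception (b) does not apply.
Exception (c)'s conditions are all satisfied: the qualifying period is 280 days, below the 285 days limit; a current General Declaration is held; discharge is routed to a licensed treatment works. But: (h) operates against (c): the reportable unit count is 78, below the 85 limit. So (c) is unavailable.
Exception (d) is satisfied on its face — a current Provisional Approval is held; the compliance score is 13 points, meeting the 11 points threshold. However, paragraph (i) must be considered: (i) operates — the registered capacity is 3,490 units, meeting the 3,070 units threshold. Exception (d) does not apply.
Exception (e): a current General Permit is held; a current Category A Approval is held; the baseline figure is 897, meeting the 850 threshold — every condition holds. But: (j) is triggered — discharge temperature exceeds 35 °C. (k) applies (aggregate throughput is 2,690 units, meeting the 2,470 units threshold), but is itself disapplied by (l): (l) applies — a current Provisional Clearance is held. (m) is engaged (a current Schedule A Waiver is held), but is overridden by (n): (n) is engaged — the coverage ratio is 33%, meeting the 32% threshold. (o) applies (a current Standing Approval is held), but yields to (p): (p) operates against (o): a current Class 1 Approval is held. (q) does not operate here (no current Schedule 6 Waiver is held), so (p) stands. So (e) is unavailable.
No exception is made out. Tessa's laundry falls within the general rule.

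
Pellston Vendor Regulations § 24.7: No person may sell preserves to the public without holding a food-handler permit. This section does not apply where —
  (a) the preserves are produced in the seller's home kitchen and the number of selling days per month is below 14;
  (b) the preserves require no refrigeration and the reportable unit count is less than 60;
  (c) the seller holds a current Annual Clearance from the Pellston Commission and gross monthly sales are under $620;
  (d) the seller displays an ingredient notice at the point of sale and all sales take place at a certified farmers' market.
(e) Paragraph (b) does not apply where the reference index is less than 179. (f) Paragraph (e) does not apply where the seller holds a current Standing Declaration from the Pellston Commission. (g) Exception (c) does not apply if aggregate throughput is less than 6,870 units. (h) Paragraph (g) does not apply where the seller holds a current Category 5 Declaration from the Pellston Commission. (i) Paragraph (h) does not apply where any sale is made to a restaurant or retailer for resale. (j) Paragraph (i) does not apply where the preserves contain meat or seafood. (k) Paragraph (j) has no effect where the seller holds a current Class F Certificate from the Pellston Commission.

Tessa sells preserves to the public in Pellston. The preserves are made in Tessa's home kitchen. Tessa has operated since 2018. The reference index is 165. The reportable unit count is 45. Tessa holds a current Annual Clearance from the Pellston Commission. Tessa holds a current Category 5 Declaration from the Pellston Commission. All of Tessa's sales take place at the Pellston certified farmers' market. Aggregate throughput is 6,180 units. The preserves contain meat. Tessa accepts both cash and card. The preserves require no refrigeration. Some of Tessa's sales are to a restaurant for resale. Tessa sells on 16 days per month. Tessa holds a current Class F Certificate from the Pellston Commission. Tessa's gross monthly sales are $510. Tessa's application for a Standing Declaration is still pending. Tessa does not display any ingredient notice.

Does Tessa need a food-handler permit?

Exception (a) requires that the number of selling days per month is below 14; but the number of selling days per month is 16, not below 14, so (a) is unavailable.
Exception (b) is satisfied on its face — the preserves are shelf-stable; the reportable unit count is 45, less than the 60 limit. But: (e) applies — the reference index is 165, less than the 179 limit. (f) is not engaged (the Standing Declaration is not current), so (e) stands. Exception (b) does not apply.
Exception (c) is satisfied on its face — a current Annual Clearance is held; gross monthly sales are $510, under the $620 limit. But: (g) applies — aggregate throughput is 6,180 units, less than the 6,870 units limit. (h) would limit (g) — a current Category 5 Declaration is held — but (i) sets (h) aside: (i) is engaged — some sales are to a restaurant for resale. (j) would limit (i) — the preserves contain meat — but (k) sets (j) aside: (k) operates — a current Class F Certificate is held. (c) is therefore removed.
Exception (d) requires that the seller displays an ingredient notice at the point of sale; but no ingredient notice is displayed, so (d) is unavailable.
No exception displaces § 24.7.

Yes — Tessa must hold a food-handler permit.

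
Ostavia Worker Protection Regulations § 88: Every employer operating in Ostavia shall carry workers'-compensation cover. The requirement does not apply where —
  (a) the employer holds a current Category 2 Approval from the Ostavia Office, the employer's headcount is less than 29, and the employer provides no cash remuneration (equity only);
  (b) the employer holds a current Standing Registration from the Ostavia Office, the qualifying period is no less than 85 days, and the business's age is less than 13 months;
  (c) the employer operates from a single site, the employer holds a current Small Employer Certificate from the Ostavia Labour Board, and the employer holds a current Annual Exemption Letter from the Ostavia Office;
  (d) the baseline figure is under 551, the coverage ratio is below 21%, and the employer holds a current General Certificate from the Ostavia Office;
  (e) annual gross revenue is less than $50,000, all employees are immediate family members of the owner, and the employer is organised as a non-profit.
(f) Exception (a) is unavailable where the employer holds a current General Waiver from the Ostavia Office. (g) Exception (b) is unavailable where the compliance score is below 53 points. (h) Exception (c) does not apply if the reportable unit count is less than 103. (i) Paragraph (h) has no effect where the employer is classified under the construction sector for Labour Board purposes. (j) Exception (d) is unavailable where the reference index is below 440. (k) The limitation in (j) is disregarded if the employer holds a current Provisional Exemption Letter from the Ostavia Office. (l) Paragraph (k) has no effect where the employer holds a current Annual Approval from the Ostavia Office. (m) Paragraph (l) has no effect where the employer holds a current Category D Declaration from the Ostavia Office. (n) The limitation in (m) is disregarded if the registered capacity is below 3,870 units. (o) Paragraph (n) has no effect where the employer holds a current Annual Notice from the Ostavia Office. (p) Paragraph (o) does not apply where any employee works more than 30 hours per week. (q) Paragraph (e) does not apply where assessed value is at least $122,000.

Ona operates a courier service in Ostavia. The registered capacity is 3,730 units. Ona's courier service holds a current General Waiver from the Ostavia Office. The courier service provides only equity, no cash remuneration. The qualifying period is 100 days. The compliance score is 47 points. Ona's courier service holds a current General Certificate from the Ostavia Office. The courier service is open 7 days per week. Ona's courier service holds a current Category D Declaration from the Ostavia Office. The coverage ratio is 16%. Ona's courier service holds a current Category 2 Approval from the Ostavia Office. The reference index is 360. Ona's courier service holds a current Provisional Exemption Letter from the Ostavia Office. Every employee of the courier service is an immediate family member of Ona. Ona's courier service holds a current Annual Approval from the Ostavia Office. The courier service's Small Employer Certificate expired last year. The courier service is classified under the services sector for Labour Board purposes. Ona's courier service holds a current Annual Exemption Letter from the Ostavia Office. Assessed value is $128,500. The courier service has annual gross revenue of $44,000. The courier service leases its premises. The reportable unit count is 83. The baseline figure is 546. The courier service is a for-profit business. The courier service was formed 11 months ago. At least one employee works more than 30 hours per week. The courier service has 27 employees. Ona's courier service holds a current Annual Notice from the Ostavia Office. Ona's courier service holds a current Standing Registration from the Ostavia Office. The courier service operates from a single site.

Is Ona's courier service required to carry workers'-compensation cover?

Exception (a) is satisfied on its face — a current Category 2 Approval is held; the employer's headcount is 27, less than the 29 limit; remuneration is equity-only. But: (f) operates against (a): a current General Waiver is held. (a) is therefore removed.
Exception (b) is satisfied on its face — a current Standing Registration is held; the qualifying period is 100 days, meeting the 85 days threshold; the business's age is 11 months, less than the 13 months limit. However, paragraph (g) must be considered: (g) operates against (b): the compliance score is 47 points, below the 53 points limit. Exception (b) does not apply.
Exception (c) does not apply: the Small Employer Certificate has expired.
All of (d)'s requirements are met (the baseline figure is 546, under the 551 limit; the coverage ratio is 16%, below the 21% limit; a current General Certificate is held). Turning to paragraphs (j)–(p): (j) applies — the reference index is 360, below the 440 limit. (k) would limit (j) — a current Provisional Exemption Letter is held — but (l) sets (k) aside: (l) operates against (k): a current Annual Approval is held. (m) would limit (l) — a current Category D Declaration is held — but (n) sets (m) aside: (n) operates against (m): the registered capacity is 3,730 units, below the 3,870 units limit. (o) would limit (n) — a current Annual Notice is held — but (p) sets (o) aside: (p) applies — at least one employee exceeds 30 hours/week. (d) is therefore removed.
Exception (e) fails — the employer is for-profit.
No exception applies. The general rule governs.

Yes — Ona's courier service must carry workers'-compensation cover.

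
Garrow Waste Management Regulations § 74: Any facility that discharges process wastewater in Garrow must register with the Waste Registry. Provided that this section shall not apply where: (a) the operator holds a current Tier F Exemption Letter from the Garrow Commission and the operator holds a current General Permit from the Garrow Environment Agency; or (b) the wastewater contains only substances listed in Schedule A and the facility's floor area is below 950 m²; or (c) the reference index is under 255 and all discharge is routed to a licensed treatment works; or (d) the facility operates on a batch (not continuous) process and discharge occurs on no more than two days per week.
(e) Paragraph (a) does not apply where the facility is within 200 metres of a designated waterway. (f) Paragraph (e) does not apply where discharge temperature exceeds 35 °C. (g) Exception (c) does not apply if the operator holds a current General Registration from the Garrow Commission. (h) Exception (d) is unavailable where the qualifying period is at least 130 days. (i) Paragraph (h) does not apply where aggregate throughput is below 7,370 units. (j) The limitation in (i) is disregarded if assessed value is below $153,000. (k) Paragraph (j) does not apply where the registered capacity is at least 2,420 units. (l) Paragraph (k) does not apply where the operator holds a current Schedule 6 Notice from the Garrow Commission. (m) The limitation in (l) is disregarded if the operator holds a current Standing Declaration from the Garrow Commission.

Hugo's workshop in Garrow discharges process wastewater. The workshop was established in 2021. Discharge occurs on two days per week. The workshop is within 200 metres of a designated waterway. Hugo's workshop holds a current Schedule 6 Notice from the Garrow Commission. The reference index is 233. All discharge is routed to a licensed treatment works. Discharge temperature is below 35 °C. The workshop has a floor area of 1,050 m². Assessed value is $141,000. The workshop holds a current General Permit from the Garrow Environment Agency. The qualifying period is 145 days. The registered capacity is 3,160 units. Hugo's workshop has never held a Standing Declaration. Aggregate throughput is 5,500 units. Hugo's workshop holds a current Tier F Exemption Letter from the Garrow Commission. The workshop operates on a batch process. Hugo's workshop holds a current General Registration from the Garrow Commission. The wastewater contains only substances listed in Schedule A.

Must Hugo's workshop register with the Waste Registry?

All of (a)'s requirements are met (a current Tier F Exemption Letter is held; a current General Permit is held). Turning to paragraphs (e)–(f): (e) is triggered — the workshop is within 200 m of a designated waterway. (f), which would lift (e), does not operate here — discharge temperature is below 35 °C. So (a) is unavailable.
Exception (b) does not apply: the facility's floor area is 1,050 m², not below 950 m².
Exception (c) is satisfied on its face — the reference index is 233, under the 255 limit; discharge is routed to a licensed treatment works. However, paragraph (g) must be considered: (g) is engaged — a current General Registration is held. So (c) is unavailable.
Exception (d)'s conditions are all satisfied: the facility operates on a batch process; discharge occurs on no more than two days per week. However, paragraphs (h)–(m) must be considered: (h) operates against (d): the qualifying period is 145 days, meeting the 130 days threshold. (i) would limit (h) — aggregate throughput is 5,500 units, below the 7,370 units limit — but (j) sets (i) aside: (j) is engaged — assessed value is $141,000, below the $153,000 limit. (k) is triggered (the registered capacity is 3,160 units, meeting the 2,420 units threshold), but yields to (l): (l) operates against (k): a current Schedule 6 Notice is held. (m), which would lift (l), is not engaged — there is no Standing Declaration in force. (d) is therefore removed.
No exception is made out. Hugo's workshop falls within the general rule.

Yes — Hugo's workshop must register with the Waste Registry.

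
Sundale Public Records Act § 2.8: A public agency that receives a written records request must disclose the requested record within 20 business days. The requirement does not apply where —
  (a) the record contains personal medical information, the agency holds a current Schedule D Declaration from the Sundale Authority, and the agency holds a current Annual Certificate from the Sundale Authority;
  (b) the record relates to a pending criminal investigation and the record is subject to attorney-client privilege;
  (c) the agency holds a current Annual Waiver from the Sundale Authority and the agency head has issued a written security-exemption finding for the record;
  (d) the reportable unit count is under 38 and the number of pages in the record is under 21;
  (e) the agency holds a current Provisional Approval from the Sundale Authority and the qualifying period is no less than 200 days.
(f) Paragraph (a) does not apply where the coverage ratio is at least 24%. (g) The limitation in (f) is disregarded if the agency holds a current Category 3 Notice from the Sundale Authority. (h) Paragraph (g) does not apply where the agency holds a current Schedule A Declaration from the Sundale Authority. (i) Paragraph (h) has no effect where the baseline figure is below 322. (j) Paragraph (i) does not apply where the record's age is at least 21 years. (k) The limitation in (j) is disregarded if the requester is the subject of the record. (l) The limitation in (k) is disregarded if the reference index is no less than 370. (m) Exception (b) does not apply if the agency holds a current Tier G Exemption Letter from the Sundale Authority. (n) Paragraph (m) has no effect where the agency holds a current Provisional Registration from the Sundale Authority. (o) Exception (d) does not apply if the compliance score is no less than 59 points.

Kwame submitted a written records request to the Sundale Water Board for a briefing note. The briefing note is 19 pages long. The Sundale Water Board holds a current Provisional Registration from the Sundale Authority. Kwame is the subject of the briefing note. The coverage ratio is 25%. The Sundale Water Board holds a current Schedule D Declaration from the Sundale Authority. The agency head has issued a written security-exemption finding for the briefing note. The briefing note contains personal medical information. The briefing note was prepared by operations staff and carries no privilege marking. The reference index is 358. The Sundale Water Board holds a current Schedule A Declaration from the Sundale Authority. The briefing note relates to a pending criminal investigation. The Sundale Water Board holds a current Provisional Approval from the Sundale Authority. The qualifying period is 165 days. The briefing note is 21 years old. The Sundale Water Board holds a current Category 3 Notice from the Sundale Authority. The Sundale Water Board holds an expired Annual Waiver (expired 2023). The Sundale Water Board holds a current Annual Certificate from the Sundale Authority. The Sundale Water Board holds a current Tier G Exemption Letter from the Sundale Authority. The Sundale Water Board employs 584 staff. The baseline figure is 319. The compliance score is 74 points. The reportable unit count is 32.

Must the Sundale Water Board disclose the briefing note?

Exception (a) is satisfied on its face — the briefing note contains personal medical information; a current Schedule D Declaration is held; a current Annual Certificate is held. As to paragraphs (f)–(l): (f) would limit (a) — the coverage ratio is 25%, meeting the 24% threshold — but (g) sets (f) aside: (g) operates against (f): a current Category 3 Notice is held. (h) would limit (g) — a current Schedule A Declaration is held — but (i) sets (h) aside: (i) operates — the baseline figure is 319, below the 322 limit. (j) would limit (i) — the record's age is 21 years, meeting the 21 years threshold — but (k) sets (j) aside: (k) operates against (j): Kwame is the subject of the briefing note. (l) is not triggered (the reference index is 358, short of 370), so (k) stands. So (a) applies.
Exception (b) does not apply: the briefing note carries no privilege marking.
Exception (c) requires that the agency holds a current Annual Waiver from the Sundale Authority; but there is no Annual Waiver in force, so (c) is unavailable.
Exception (d) is satisfied on its face — the reportable unit count is 32, under the 38 limit; the number of pages in the record is 19, under the 21 limit. But: (o) is triggered — the compliance score is 74 points, meeting the 59 points threshold. So (d) is unavailable.
Exception (e) requires that the qualifying period is no less than 200 days; but the qualifying period is 165 days, short of 200 days, so (e) is unavailable.

No — exception (a) applies; the Sundale Water Board is not required to disclose the briefing note.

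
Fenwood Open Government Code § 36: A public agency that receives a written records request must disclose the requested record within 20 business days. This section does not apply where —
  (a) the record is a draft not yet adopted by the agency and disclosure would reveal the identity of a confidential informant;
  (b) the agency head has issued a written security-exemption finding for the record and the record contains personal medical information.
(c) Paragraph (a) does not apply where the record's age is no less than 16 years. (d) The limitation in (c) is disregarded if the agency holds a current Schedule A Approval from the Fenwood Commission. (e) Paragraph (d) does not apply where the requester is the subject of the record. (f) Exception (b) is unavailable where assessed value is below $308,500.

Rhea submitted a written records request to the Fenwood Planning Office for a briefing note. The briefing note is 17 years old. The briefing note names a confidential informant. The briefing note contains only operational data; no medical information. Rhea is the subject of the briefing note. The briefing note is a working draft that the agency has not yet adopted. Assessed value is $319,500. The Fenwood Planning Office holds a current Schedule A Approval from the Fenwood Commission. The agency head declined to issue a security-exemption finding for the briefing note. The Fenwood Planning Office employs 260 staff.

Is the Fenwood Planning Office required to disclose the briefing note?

Exception (a): the briefing note is an unadopted draft; the briefing note names a confidential informant — every condition holds. But applying paragraphs (c)–(e): (c) is engaged — the record's age is 17 years, meeting the 16 years threshold. (d) is engaged (a current Schedule A Approval is held), but is set aside by (e): (e) operates against (d): Rhea is the subject of the briefing note. (a) is therefore removed.
Exception (b) fails — the agency head declined to issue a security-exemption finding.
No exception applies. The general rule governs.

Yes — the Fenwood Planning Office must disclose the briefing note.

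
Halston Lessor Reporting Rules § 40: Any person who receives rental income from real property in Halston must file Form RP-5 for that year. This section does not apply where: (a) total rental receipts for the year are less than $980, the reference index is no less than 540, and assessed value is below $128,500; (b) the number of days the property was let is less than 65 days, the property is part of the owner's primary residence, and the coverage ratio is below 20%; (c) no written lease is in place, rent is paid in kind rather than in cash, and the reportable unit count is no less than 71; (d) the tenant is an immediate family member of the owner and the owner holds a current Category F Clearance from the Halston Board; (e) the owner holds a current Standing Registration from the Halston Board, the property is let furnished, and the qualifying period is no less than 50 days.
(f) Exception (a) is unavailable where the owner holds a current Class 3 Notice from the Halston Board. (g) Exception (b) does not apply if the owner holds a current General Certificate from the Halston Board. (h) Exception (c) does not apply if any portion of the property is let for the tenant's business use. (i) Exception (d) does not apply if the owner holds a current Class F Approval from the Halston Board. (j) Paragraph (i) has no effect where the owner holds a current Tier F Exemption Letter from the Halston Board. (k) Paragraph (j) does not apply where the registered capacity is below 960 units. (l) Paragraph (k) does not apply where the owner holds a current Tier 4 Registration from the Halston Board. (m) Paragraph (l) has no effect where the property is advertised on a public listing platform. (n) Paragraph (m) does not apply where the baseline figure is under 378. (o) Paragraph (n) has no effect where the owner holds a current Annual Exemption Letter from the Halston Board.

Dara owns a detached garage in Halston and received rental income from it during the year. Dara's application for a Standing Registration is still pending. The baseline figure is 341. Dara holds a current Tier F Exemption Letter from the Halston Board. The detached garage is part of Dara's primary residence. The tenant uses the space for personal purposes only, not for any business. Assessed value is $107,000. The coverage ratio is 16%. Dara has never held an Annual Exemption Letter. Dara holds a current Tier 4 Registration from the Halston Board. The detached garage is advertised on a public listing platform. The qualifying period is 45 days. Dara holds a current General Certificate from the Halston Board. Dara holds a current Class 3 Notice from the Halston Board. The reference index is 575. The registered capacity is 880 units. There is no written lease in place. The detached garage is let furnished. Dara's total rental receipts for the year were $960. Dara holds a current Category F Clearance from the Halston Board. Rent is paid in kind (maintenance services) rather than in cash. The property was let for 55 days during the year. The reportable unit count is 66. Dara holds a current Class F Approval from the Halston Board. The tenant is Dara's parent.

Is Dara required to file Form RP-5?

No — exception (d) applies; Dara is not required to file Form RP-5.

Exception (a) is satisfied on its face — total rental receipts for the year are $960, less than the $980 limit; the reference index is 575, meeting the 540 threshold; assessed value is $107,000, below the $128,500 limit. Turning to paragraph (f): (f) operates against (a): a current Class 3 Notice is held. (a) is therefore removed.
All of (b)'s requirements are met (the number of days the property was let is 55 days, less than the 65 days limit; the detached garage is part of the primary residence; the coverage ratio is 16%, below the 20% limit). Turning to paragraph (g): (g) applies — a current General Certificate is held. So (b) is unavailable.
Exception (c) does not apply: the reportable unit count is 66, short of 71.
All of (d)'s requirements are met (the tenant is an immediate family member; a current Category F Clearance is held). Considering the limiting provisions: (i) would limit (d) — a current Class F Approval is held — but (j) sets (i) aside: (j) is engaged — a current Tier F Exemption Letter is held. (k) applies (the registered capacity is 880 units, below the 960 units limit), but is overridden by (l): (l) operates against (k): a current Tier 4 Registration is held. (m) is triggered (the property is publicly advertised), but is overridden by (n): (n) is triggered — the baseline figure is 341, under the 378 limit. (o) is not triggered (there is no Annual Exemption Letter in force), so (n) stands. (d) remains available.
Exception (e) does not apply: there is no Standing Registration in force.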